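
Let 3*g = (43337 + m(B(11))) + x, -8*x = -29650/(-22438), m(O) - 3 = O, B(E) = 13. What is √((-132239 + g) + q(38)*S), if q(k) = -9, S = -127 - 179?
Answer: I*√2084957551835106/134628 ≈ 339.17*I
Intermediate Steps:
S = -306
m(O) = 3 + O
x = -14825/89752 (x = -(-14825)/(4*(-22438)) = -(-14825)*(-1)/(4*22438) = -⅛*14825/11219 = -14825/89752 ≈ -0.16518)
g = 3891003631/269256 (g = ((43337 + (3 + 13)) - 14825/89752)/3 = ((43337 + 16) - 14825/89752)/3 = (43353 - 14825/89752)/3 = (⅓)*(3891003631/89752) = 3891003631/269256 ≈ 14451.)
√((-132239 + g) + q(38)*S) = √((-132239 + 3891003631/269256) - 9*(-306)) = √(-31715140553/269256 + 2754) = √(-30973609529/269256) = I*√2084957551835106/134628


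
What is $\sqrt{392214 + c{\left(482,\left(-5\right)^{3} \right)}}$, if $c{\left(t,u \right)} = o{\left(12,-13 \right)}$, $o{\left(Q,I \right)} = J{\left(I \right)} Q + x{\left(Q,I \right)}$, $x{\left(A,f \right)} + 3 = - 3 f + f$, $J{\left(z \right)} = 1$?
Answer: $13 \sqrt{2321} \approx 626.3$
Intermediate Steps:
$x{\left(A,f \right)} = -3 - 2 f$ ($x{\left(A,f \right)} = -3 + \left(- 3 f + f\right) = -3 - 2 f$)
$o{\left(Q,I \right)} = -3 + Q - 2 I$ ($o{\left(Q,I \right)} = 1 Q - \left(3 + 2 I\right) = Q - \left(3 + 2 I\right) = -3 + Q - 2 I$)
$c{\left(t,u \right)} = 35$ ($c{\left(t,u \right)} = -3 + 12 - -26 = -3 + 12 + 26 = 35$)
$\sqrt{392214 + c{\left(482,\left(-5\right)^{3} \right)}} = \sqrt{392214 + 35} = \sqrt{392249} = 13 \sqrt{2321}$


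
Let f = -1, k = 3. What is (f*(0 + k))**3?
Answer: -27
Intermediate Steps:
(f*(0 + k))**3 = (-(0 + 3))**3 = (-1*3)**3 = (-3)**3 = -27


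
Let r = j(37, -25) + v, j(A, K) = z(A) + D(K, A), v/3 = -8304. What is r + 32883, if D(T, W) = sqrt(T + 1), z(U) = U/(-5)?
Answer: 39818/5 + 2*I*sqrt(6) ≈ 7963.6 + 4.899*I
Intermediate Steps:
v = -24912 (v = 3*(-8304) = -24912)
z(U) = -U/5 (z(U) = U*(-1/5) = -U/5)
D(T, W) = sqrt(1 + T)
j(A, K) = sqrt(1 + K) - A/5 (j(A, K) = -A/5 + sqrt(1 + K) = sqrt(1 + K) - A/5)
r = -124597/5 + 2*I*sqrt(6) (r = (sqrt(1 - 25) - 1/5*37) - 24912 = (sqrt(-24) - 37/5) - 24912 = (2*I*sqrt(6) - 37/5) - 24912 = (-37/5 + 2*I*sqrt(6)) - 24912 = -124597/5 + 2*I*sqrt(6) ≈ -24919.0 + 4.899*I)
r + 32883 = (-124597/5 + 2*I*sqrt(6)) + 32883 = 39818/5 + 2*I*sqrt(6)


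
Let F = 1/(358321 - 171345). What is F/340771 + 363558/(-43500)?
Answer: -1930371748430439/230970494548000 ≈ -8.3577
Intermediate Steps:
F = 1/186976 ≈ 5.3483e-6
F/340771 + 363558/(-43500) = (1/186976)/340771 + 363558/(-43500) = (1/186976)*(1/340771) + 363558*(-1/43500) = 1/63715998496 - 60593/7250 = -1930371748430439/230970494548000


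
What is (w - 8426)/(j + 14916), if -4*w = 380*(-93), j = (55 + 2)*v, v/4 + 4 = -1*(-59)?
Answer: 409/27456 ≈ 0.014897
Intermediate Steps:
v = 220 (v = -16 + 4*(-1*(-59)) = -16 + 4*59 = -16 + 236 = 220)
j = 12540 (j = (55 + 2)*220 = 57*220 = 12540)
w = 8835 (w = -95*(-93) = -1/4*(-35340) = 8835)
(w - 8426)/(j + 14916) = (8835 - 8426)/(12540 + 14916) = 409/27456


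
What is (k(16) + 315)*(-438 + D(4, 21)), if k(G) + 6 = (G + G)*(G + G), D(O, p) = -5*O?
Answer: -610514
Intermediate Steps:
k(G) = -6 + 4*G**2 (k(G) = -6 + (G + G)*(G + G) = -6 + (2*G)*(2*G) = -6 + 4*G**2)
(k(16) + 315)*(-438 + D(4, 21)) = ((-6 + 4*16**2) + 315)*(-438 - 5*4) = ((-6 + 4*256) + 315)*(-438 - 20) = ((-6 + 1024) + 315)*(-458) = (1018 + 315)*(-458) = 1333*(-458) = -610514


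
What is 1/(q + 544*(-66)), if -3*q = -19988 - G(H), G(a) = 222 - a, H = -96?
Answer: -3/87406 ≈ -3.4323e-5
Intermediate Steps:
q = 20306/3 (q = -(-19988 - (222 - 1*(-96)))/3 = -(-19988 - (222 + 96))/3 = -(-19988 - 1*318)/3 = -(-19988 - 318)/3 = -⅓*(-20306) = 20306/3 ≈ 6768.7)
1/(q + 544*(-66)) = 1/(20306/3 + 544*(-66)) = 1/(20306/3 - 35904) = 1/(-87406/3) = -3/87406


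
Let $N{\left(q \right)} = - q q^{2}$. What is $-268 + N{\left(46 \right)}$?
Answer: $-97604$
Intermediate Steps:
$N{\left(q \right)} = - q^{3}$
$-268 + N{\left(46 \right)} = -268 - 46^{3} = -268 - 97336 = -97604$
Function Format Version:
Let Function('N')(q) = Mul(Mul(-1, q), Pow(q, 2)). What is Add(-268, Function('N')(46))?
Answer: -97604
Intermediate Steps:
Function('N')(q) = Mul(-1, Pow(q, 3))
Add(-268, Function('N')(46)) = Add(-268, Mul(-1, Pow(46, 3))) = Add(-268, Mul(-1, 97336)) = Add(-268, -97336) = -97604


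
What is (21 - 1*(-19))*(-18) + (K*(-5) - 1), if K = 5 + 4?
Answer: -766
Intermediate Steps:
K = 9
(21 - 1*(-19))*(-18) + (K*(-5) - 1) = (21 - 1*(-19))*(-18) + (9*(-5) - 1) = (21 + 19)*(-18) + (-45 - 1) = 40*(-18) - 46 = -720 - 46 = -766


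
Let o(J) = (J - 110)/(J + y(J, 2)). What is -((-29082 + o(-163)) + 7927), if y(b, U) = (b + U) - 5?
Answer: 994246/47 ≈ 21154.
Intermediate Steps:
y(b, U) = -5 + U + b (y(b, U) = (U + b) - 5 = -5 + U + b)
o(J) = (-110 + J)/(-3 + 2*J) (o(J) = (J - 110)/(J + (-5 + 2 + J)) = (-110 + J)/(J + (-3 + J)) = (-110 + J)/(-3 + 2*J))
-((-29082 + o(-163)) + 7927) = -((-29082 + (-110 - 163)/(-3 + 2*(-163))) + 7927) = -((-29082 - 273/(-3 - 326)) + 7927) = -((-29082 - 273/(-329)) + 7927) = -((-29082 - 1/329*(-273)) + 7927) = -((-29082 + 39/47) + 7927) = -(-1366815/47 + 7927) = -1*(-994246/47) = 994246/47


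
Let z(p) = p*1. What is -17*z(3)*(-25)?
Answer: 1275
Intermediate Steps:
z(p) = p
-17*z(3)*(-25) = -17*3*(-25) = -51*(-25) = 1275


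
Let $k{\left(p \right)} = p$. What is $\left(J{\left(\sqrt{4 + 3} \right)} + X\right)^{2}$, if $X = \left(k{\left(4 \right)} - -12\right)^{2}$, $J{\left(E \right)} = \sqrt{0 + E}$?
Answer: $\left(256 + \sqrt[4]{7}\right)^{2} \approx 66372.0$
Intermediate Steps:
$J{\left(E \right)} = \sqrt{E}$
$X = 256$ ($X = \left(4 - -12\right)^{2} = \left(4 + 12\right)^{2} = 16^{2} = 256$)
$\left(J{\left(\sqrt{4 + 3} \right)} + X\right)^{2} = \left(\sqrt{\sqrt{4 + 3}} + 256\right)^{2} = \left(\sqrt{\sqrt{7}} + 256\right)^{2} = \left(\sqrt[4]{7} + 256\right)^{2} = \left(256 + \sqrt[4]{7}\right)^{2}$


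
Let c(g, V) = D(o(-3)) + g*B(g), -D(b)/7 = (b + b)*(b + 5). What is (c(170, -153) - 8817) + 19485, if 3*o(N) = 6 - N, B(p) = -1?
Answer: 10162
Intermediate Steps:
o(N) = 2 - N/3 (o(N) = (6 - N)/3 = 2 - N/3)
D(b) = -14*b*(5 + b) (D(b) = -7*(b + b)*(b + 5) = -7*2*b*(5 + b) = -14*b*(5 + b))
c(g, V) = -336 - g (c(g, V) = -14*(2 - 1/3*(-3))*(5 + (2 - 1/3*(-3))) + g*(-1) = -14*(2 + 1)*(5 + (2 + 1)) - g = -14*3*(5 + 3) - g = -14*3*8 - g = -336 - g)
(c(170, -153) - 8817) + 19485 = ((-336 - 1*170) - 8817) + 19485 = ((-336 - 170) - 8817) + 19485 = (-506 - 8817) + 19485 = -9323 + 19485 = 10162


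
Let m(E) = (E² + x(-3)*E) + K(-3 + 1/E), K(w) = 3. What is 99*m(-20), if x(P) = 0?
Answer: 39897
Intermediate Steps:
m(E) = 3 + E² (m(E) = (E² + 0*E) + 3 = (E² + 0) + 3 = E² + 3 = 3 + E²)
99*m(-20) = 99*(3 + (-20)²) = 99*(3 + 400) = 99*403 = 39897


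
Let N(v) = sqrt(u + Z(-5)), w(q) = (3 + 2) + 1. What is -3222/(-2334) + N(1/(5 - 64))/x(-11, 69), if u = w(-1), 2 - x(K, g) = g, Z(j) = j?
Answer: 35590/26063 ≈ 1.3655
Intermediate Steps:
x(K, g) = 2 - g
w(q) = 6 (w(q) = 5 + 1 = 6)
u = 6
N(v) = 1 (N(v) = sqrt(6 - 5) = sqrt(1) = 1)
-3222/(-2334) + N(1/(5 - 64))/x(-11, 69) = -3222/(-2334) + 1/(2 - 1*69) = -3222*(-1/2334) + 1/(2 - 69) = 537/389 + 1/(-67) = 537/389 + 1*(-1/67) = 537/389 - 1/67 = 35590/26063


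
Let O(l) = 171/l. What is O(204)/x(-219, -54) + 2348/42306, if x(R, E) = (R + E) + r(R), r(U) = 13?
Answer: 19550599/373985040 ≈ 0.052276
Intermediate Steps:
x(R, E) = 13 + E + R (x(R, E) = (R + E) + 13 = (E + R) + 13 = 13 + E + R)
O(204)/x(-219, -54) + 2348/42306 = (171/204)/(13 - 54 - 219) + 2348/42306 = (171*(1/204))/(-260) + 2348*(1/42306) = (57/68)*(-1/260) + 1174/21153 = -57/17680 + 1174/21153 = 19550599/373985040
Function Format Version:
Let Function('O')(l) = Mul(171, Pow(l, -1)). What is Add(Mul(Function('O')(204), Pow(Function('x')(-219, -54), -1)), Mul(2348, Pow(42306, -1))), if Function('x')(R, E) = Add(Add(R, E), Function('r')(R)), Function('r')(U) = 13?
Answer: Rational(19550599, 373985040) ≈ 0.052276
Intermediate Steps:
Function('x')(R, E) = Add(13, E, R) (Function('x')(R, E) = Add(Add(R, E), 13) = Add(Add(E, R), 13) = Add(13, E, R))
Add(Mul(Function('O')(204), Pow(Function('x')(-219, -54), -1)), Mul(2348, Pow(42306, -1))) = Add(Mul(Mul(171, Pow(204, -1)), Pow(Add(13, -54, -219), -1)), Mul(2348, Pow(42306, -1))) = Add(Mul(Mul(171, Rational(1, 204)), Pow(-260, -1)), Mul(2348, Rational(1, 42306))) = Add(Mul(Rational(57, 68), Rational(-1, 260)), Rational(1174, 21153)) = Add(Rational(-57, 17680), Rational(1174, 21153)) = Rational(19550599, 373985040)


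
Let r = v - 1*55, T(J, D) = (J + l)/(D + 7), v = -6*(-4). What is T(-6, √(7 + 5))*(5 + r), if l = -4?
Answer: 1820/37 - 520*√3/37 ≈ 24.847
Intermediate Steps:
v = 24
T(J, D) = (-4 + J)/(7 + D) (T(J, D) = (J - 4)/(D + 7) = (-4 + J)/(7 + D))
r = -31 (r = 24 - 1*55 = 24 - 55 = -31)
T(-6, √(7 + 5))*(5 + r) = ((-4 - 6)/(7 + √(7 + 5)))*(5 - 31) = (-10/(7 + √12))*(-26) = (-10/(7 + 2*√3))*(-26) = -10/(7 + 2*√3)*(-26) = 260/(7 + 2*√3)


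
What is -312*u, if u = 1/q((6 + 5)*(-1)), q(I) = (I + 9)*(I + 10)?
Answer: -156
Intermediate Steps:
q(I) = (9 + I)*(10 + I)
u = ½ (u = 1/(90 + ((6 + 5)*(-1))² + 19*((6 + 5)*(-1))) = 1/(90 + (11*(-1))² + 19*(11*(-1))) = 1/(90 + (-11)² + 19*(-11)) = 1/(90 + 121 - 209) = 1/2 = ½ ≈ 0.50000)
-312*u = -312*½ = -156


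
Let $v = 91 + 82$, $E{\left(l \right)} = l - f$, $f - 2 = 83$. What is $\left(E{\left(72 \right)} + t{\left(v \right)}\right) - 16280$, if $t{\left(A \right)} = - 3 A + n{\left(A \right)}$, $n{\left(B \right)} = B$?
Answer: $-16639$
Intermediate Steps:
$f = 85$ ($f = 2 + 83 = 85$)
$E{\left(l \right)} = -85 + l$ ($E{\left(l \right)} = l - 85 = -85 + l$)
$v = 173$
$t{\left(A \right)} = - 2 A$ ($t{\left(A \right)} = - 3 A + A = - 2 A$)
$\left(E{\left(72 \right)} + t{\left(v \right)}\right) - 16280 = \left(\left(-85 + 72\right) - 346\right) - 16280 = \left(-13 - 346\right) - 16280 = -359 - 16280 = -16639$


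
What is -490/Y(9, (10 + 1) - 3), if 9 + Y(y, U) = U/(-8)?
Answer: 49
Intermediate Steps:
Y(y, U) = -9 - U/8 (Y(y, U) = -9 + U/(-8) = -9 + U*(-⅛) = -9 - U/8)
-490/Y(9, (10 + 1) - 3) = -490/(-9 - ((10 + 1) - 3)/8) = -490/(-9 - (11 - 3)/8) = -490/(-9 - ⅛*8) = -490/(-9 - 1) = -490/(-10) = -490*(-⅒) = 49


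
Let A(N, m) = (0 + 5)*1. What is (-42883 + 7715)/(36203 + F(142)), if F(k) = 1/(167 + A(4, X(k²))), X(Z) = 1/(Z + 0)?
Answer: -6048896/6226917 ≈ -0.97141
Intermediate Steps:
X(Z) = 1/Z
A(N, m) = 5 (A(N, m) = 5*1 = 5)
F(k) = 1/172 (F(k) = 1/(167 + 5) = 1/172)
(-42883 + 7715)/(36203 + F(142)) = (-42883 + 7715)/(36203 + 1/172) = -35168/6226917/172 = -35168*172/6226917 = -6048896/6226917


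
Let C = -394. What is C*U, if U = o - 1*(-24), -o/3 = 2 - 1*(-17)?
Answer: 13002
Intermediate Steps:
o = -57 (o = -3*(2 - 1*(-17)) = -3*(2 + 17) = -3*19 = -57)
U = -33 (U = -57 - 1*(-24) = -57 + 24 = -33)
C*U = -394*(-33) = 13002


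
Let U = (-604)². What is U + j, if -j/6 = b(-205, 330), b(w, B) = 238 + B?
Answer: 361408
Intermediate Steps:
U = 364816
j = -3408 (j = -6*(238 + 330) = -6*568 = -3408)
U + j = 364816 - 3408 = 361408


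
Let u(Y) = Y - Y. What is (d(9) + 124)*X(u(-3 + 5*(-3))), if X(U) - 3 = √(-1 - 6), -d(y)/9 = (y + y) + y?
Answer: -357 - 119*I*√7 ≈ -357.0 - 314.84*I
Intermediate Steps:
d(y) = -27*y (d(y) = -9*((y + y) + y) = -9*(2*y + y) = -27*y)
u(Y) = 0
X(U) = 3 + I*√7 (X(U) = 3 + √(-1 - 6) = 3 + √(-7) = 3 + I*√7)
(d(9) + 124)*X(u(-3 + 5*(-3))) = (-27*9 + 124)*(3 + I*√7) = (-243 + 124)*(3 + I*√7) = -119*(3 + I*√7) = -357 - 119*I*√7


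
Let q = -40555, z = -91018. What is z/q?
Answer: 91018/40555 ≈ 2.2443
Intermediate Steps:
z/q = -91018/(-40555) = -91018*(-1/40555) = 91018/40555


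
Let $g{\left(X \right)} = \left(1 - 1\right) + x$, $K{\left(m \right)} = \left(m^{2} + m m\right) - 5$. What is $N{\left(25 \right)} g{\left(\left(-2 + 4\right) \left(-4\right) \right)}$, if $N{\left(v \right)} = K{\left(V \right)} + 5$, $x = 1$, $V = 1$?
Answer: $2$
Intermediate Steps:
$K{\left(m \right)} = -5 + 2 m^{2}$ ($K{\left(m \right)} = \left(m^{2} + m^{2}\right) - 5 = 2 m^{2} - 5 = -5 + 2 m^{2}$)
$N{\left(v \right)} = 2$ ($N{\left(v \right)} = \left(-5 + 2 \cdot 1^{2}\right) + 5 = \left(-5 + 2 \cdot 1\right) + 5 = \left(-5 + 2\right) + 5 = -3 + 5 = 2$)
$g{\left(X \right)} = 1$ ($g{\left(X \right)} = \left(1 - 1\right) + 1 = 0 + 1 = 1$)
$N{\left(25 \right)} g{\left(\left(-2 + 4\right) \left(-4\right) \right)} = 2 \cdot 1 = 2$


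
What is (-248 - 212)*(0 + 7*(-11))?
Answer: 35420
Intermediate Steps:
(-248 - 212)*(0 + 7*(-11)) = -460*(0 - 77) = -460*(-77) = 35420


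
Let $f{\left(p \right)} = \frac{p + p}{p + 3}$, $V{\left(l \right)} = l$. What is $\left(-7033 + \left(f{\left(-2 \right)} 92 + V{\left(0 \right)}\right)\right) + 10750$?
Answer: $3349$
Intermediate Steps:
$f{\left(p \right)} = \frac{2 p}{3 + p}$
$\left(-7033 + \left(f{\left(-2 \right)} 92 + V{\left(0 \right)}\right)\right) + 10750 = \left(-7033 + \left(2 \left(-2\right) \frac{1}{3 - 2} \cdot 92 + 0\right)\right) + 10750 = \left(-7033 + \left(2 \left(-2\right) 1^{-1} \cdot 92 + 0\right)\right) + 10750 = \left(-7033 + \left(2 \left(-2\right) 1 \cdot 92 + 0\right)\right) + 10750 = \left(-7033 + \left(\left(-4\right) 92 + 0\right)\right) + 10750 = \left(-7033 + \left(-368 + 0\right)\right) + 10750 = \left(-7033 - 368\right) + 10750 = -7401 + 10750 = 3349$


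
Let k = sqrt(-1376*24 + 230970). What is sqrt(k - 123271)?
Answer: sqrt(-123271 + 3*sqrt(21994)) ≈ 350.47*I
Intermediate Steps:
k = 3*sqrt(21994) (k = sqrt(-33024 + 230970) = sqrt(197946) = 3*sqrt(21994) ≈ 444.91)
sqrt(k - 123271) = sqrt(3*sqrt(21994) - 123271) = sqrt(-123271 + 3*sqrt(21994))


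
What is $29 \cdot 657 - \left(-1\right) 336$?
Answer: $19389$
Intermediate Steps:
$29 \cdot 657 - \left(-1\right) 336 = 19053 - -336 = 19053 + 336 = 19389$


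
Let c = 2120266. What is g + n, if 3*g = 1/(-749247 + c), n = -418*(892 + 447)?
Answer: -2302086229013/4113057 ≈ -5.5970e+5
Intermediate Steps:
n = -559702 (n = -418*1339 = -559702)
g = 1/4113057 (g = 1/(3*(-749247 + 2120266)) = (⅓)/1371019 = (⅓)*(1/1371019) = 1/4113057 ≈ 2.4313e-7)
g + n = 1/4113057 - 559702 = -2302086229013/4113057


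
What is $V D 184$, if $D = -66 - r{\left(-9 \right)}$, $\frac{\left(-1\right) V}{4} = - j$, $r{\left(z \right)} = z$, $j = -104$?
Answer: $4363008$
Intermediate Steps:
$V = -416$ ($V = - 4 \left(\left(-1\right) \left(-104\right)\right) = \left(-4\right) 104 = -416$)
$D = -57$ ($D = -66 - -9 = -66 + 9 = -57$)
$V D 184 = \left(-416\right) \left(-57\right) 184 = 23712 \cdot 184 = 4363008$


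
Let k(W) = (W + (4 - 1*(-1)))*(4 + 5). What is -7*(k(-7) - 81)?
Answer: 693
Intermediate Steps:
k(W) = 45 + 9*W (k(W) = (W + (4 + 1))*9 = (W + 5)*9 = (5 + W)*9 = 45 + 9*W)
-7*(k(-7) - 81) = -7*((45 + 9*(-7)) - 81) = -7*((45 - 63) - 81) = -7*(-18 - 81) = -7*(-99) = 693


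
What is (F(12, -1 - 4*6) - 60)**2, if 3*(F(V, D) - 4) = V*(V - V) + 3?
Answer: 3025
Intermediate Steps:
F(V, D) = 5 (F(V, D) = 4 + (V*(V - V) + 3)/3 = 4 + (V*0 + 3)/3 = 4 + (0 + 3)/3 = 4 + (1/3)*3 = 4 + 1 = 5)
(F(12, -1 - 4*6) - 60)**2 = (5 - 60)**2 = (-55)**2 = 3025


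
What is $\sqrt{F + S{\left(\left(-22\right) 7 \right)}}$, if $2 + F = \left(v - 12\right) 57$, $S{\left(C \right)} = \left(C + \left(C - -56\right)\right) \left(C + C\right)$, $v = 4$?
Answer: $\sqrt{77158} \approx 277.77$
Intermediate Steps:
$S{\left(C \right)} = 2 C \left(56 + 2 C\right)$ ($S{\left(C \right)} = \left(C + \left(C + 56\right)\right) 2 C = \left(C + \left(56 + C\right)\right) 2 C = \left(56 + 2 C\right) 2 C = 2 C \left(56 + 2 C\right)$)
$F = -458$ ($F = -2 + \left(4 - 12\right) 57 = -2 - 456 = -458$)
$\sqrt{F + S{\left(\left(-22\right) 7 \right)}} = \sqrt{-458 + 4 \left(\left(-22\right) 7\right) \left(28 - 154\right)} = \sqrt{-458 + 4 \left(-154\right) \left(28 - 154\right)} = \sqrt{-458 + 4 \left(-154\right) \left(-126\right)} = \sqrt{-458 + 77616} = \sqrt{77158}$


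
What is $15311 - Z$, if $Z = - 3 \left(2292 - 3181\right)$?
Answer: $12644$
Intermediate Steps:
$Z = 2667$ ($Z = - 3 \left(2292 - 3181\right) = \left(-3\right) \left(-889\right) = 2667$)
$15311 - Z = 15311 - 2667 = 12644$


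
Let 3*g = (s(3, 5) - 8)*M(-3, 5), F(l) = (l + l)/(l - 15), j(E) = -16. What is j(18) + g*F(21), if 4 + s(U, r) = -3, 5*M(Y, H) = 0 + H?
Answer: -51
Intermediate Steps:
M(Y, H) = H/5 (M(Y, H) = (0 + H)/5 = H/5)
F(l) = 2*l/(-15 + l) (F(l) = (2*l)/(-15 + l) = 2*l/(-15 + l))
s(U, r) = -7 (s(U, r) = -4 - 3 = -7)
g = -5 (g = ((-7 - 8)*((1/5)*5))/3 = (-15*1)/3 = (1/3)*(-15) = -5)
j(18) + g*F(21) = -16 - 10*21/(-15 + 21) = -16 - 10*21/6 = -16 - 5*7 = -16 - 35 = -51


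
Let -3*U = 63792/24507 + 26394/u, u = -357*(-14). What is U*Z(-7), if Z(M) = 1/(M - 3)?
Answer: 851561/3240370 ≈ 0.26280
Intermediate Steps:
u = 4998
U = -851561/324037 (U = -(63792/24507 + 26394/4998)/3 = -(63792*(1/24507) + 26394*(1/4998))/3 = -(7088/2723 + 4399/833)/3 = -⅓*2554683/324037 = -851561/324037 ≈ -2.6280)
Z(M) = 1/(-3 + M)
U*Z(-7) = -851561/(324037*(-3 - 7)) = -851561/324037/(-10) = -851561/324037*(-⅒) = 851561/3240370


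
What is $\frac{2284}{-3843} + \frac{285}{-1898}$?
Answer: $- \frac{5430287}{7294014} \approx -0.74449$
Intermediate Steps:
$\frac{2284}{-3843} + \frac{285}{-1898} = 2284 \left(- \frac{1}{3843}\right) + 285 \left(- \frac{1}{1898}\right) = - \frac{2284}{3843} - \frac{285}{1898} = - \frac{5430287}{7294014}$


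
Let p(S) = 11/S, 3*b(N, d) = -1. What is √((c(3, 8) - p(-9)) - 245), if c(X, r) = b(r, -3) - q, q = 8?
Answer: I*√2269/3 ≈ 15.878*I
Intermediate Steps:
b(N, d) = -⅓ (b(N, d) = (⅓)*(-1) = -⅓)
c(X, r) = -25/3 (c(X, r) = -⅓ - 1*8 = -⅓ - 8 = -25/3)
√((c(3, 8) - p(-9)) - 245) = √((-25/3 - 11/(-9)) - 245) = √((-25/3 - 11*(-1)/9) - 245) = √((-25/3 - 1*(-11/9)) - 245) = √((-25/3 + 11/9) - 245) = √(-64/9 - 245) = √(-2269/9) = I*√2269/3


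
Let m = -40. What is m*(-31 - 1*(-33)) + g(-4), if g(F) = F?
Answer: -84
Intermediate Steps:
m*(-31 - 1*(-33)) + g(-4) = -40*(-31 - 1*(-33)) - 4 = -40*(-31 + 33) - 4 = -40*2 - 4 = -80 - 4 = -84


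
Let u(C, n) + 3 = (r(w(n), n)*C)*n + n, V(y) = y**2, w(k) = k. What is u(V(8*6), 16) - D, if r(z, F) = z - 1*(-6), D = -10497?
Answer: 821518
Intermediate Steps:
r(z, F) = 6 + z (r(z, F) = z + 6 = 6 + z)
u(C, n) = -3 + n + C*n*(6 + n) (u(C, n) = -3 + (((6 + n)*C)*n + n) = -3 + ((C*(6 + n))*n + n) = -3 + (C*n*(6 + n) + n) = -3 + (n + C*n*(6 + n)) = -3 + n + C*n*(6 + n))
u(V(8*6), 16) - D = (-3 + 16 + (8*6)**2*16*(6 + 16)) - 1*(-10497) = (-3 + 16 + 48**2*16*22) + 10497 = (-3 + 16 + 2304*16*22) + 10497 = (-3 + 16 + 811008) + 10497 = 811021 + 10497 = 821518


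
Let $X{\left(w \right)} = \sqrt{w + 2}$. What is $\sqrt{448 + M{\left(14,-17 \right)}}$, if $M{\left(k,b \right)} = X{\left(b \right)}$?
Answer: $\sqrt{448 + i \sqrt{15}} \approx 21.166 + 0.09149 i$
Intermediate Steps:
$X{\left(w \right)} = \sqrt{2 + w}$
$M{\left(k,b \right)} = \sqrt{2 + b}$
$\sqrt{448 + M{\left(14,-17 \right)}} = \sqrt{448 + \sqrt{2 - 17}} = \sqrt{448 + \sqrt{-15}} = \sqrt{448 + i \sqrt{15}}$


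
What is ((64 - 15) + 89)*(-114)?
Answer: -15732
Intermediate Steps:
((64 - 15) + 89)*(-114) = (49 + 89)*(-114) = 138*(-114) = -15732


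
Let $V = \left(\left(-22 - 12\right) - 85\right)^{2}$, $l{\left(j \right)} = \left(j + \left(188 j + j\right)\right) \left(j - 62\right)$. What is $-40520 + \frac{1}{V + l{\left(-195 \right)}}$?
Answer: $- \frac{386399165719}{9536011} \approx -40520.0$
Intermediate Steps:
$l{\left(j \right)} = 190 j \left(-62 + j\right)$ ($l{\left(j \right)} = \left(j + 189 j\right) \left(-62 + j\right) = 190 j \left(-62 + j\right)$)
$V = 14161$ ($V = \left(\left(-22 - 12\right) - 85\right)^{2} = \left(-34 - 85\right)^{2} = \left(-119\right)^{2} = 14161$)
$-40520 + \frac{1}{V + l{\left(-195 \right)}} = -40520 + \frac{1}{14161 + 190 \left(-195\right) \left(-62 - 195\right)} = -40520 + \frac{1}{14161 + 190 \left(-195\right) \left(-257\right)} = -40520 + \frac{1}{14161 + 9521850} = -40520 + \frac{1}{9536011} = - \frac{386399165719}{9536011}$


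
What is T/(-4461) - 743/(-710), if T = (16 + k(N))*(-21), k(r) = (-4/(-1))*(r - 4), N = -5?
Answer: 1005441/1055770 ≈ 0.95233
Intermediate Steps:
k(r) = -16 + 4*r (k(r) = (-4*(-1))*(-4 + r) = 4*(-4 + r) = -16 + 4*r)
T = 420 (T = (16 + (-16 + 4*(-5)))*(-21) = (16 + (-16 - 20))*(-21) = (16 - 36)*(-21) = -20*(-21) = 420)
T/(-4461) - 743/(-710) = 420/(-4461) - 743/(-710) = 420*(-1/4461) - 743*(-1/710) = -140/1487 + 743/710 = 1005441/1055770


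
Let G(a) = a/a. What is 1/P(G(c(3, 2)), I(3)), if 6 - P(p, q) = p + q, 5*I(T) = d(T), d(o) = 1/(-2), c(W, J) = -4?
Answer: 10/51 ≈ 0.19608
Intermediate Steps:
G(a) = 1
d(o) = -1/2
I(T) = -1/10 (I(T) = (1/5)*(-1/2) = -1/10)
P(p, q) = 6 - p - q (P(p, q) = 6 - (p + q) = 6 + (-p - q) = 6 - p - q)
1/P(G(c(3, 2)), I(3)) = 1/(6 - 1*1 - 1*(-1/10)) = 1/(6 - 1 + 1/10) = 1/(51/10) = 10/51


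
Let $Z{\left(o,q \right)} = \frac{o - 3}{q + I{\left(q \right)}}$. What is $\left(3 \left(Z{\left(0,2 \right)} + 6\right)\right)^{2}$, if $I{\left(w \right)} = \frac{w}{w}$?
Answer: $225$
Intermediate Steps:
$I{\left(w \right)} = 1$
$Z{\left(o,q \right)} = \frac{-3 + o}{1 + q}$ ($Z{\left(o,q \right)} = \frac{o - 3}{q + 1} = \frac{-3 + o}{1 + q}$)
$\left(3 \left(Z{\left(0,2 \right)} + 6\right)\right)^{2} = \left(3 \left(\frac{-3 + 0}{1 + 2} + 6\right)\right)^{2} = \left(3 \left(\frac{1}{3} \left(-3\right) + 6\right)\right)^{2} = \left(3 \left(-1 + 6\right)\right)^{2} = \left(3 \cdot 5\right)^{2} = 15^{2} = 225$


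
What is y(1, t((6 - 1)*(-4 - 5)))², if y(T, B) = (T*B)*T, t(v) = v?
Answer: 2025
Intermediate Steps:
y(T, B) = B*T² (y(T, B) = (B*T)*T = B*T²)
y(1, t((6 - 1)*(-4 - 5)))² = (((6 - 1)*(-4 - 5))*1²)² = ((5*(-9))*1)² = (-45*1)² = (-45)² = 2025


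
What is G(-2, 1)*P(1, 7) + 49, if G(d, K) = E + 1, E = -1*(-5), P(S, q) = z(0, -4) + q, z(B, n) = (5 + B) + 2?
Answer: 133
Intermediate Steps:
z(B, n) = 7 + B
P(S, q) = 7 + q (P(S, q) = (7 + 0) + q = 7 + q)
E = 5
G(d, K) = 6 (G(d, K) = 5 + 1 = 6)
G(-2, 1)*P(1, 7) + 49 = 6*(7 + 7) + 49 = 6*14 + 49 = 84 + 49 = 133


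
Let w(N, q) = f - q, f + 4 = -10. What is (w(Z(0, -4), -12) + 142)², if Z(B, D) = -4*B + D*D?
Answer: 19600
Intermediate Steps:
Z(B, D) = D² - 4*B (Z(B, D) = -4*B + D² = D² - 4*B)
f = -14 (f = -4 - 10 = -14)
w(N, q) = -14 - q
(w(Z(0, -4), -12) + 142)² = ((-14 - 1*(-12)) + 142)² = ((-14 + 12) + 142)² = (-2 + 142)² = 140² = 19600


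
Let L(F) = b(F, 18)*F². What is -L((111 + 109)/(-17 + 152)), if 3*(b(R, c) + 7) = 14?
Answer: 13552/2187 ≈ 6.1966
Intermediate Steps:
b(R, c) = -7/3 (b(R, c) = -7 + (⅓)*14 = -7 + 14/3 = -7/3)
L(F) = -7*F²/3
-L((111 + 109)/(-17 + 152)) = -(-7)*((111 + 109)/(-17 + 152))²/3 = -(-7)*(220/135)²/3 = -(-7)*(220*(1/135))²/3 = -(-7)*(44/27)²/3 = -(-7)*1936/(3*729) = -1*(-13552/2187) = 13552/2187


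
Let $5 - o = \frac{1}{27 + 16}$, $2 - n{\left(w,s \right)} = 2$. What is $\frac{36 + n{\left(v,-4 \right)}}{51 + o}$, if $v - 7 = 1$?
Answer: $\frac{1548}{2407} \approx 0.64312$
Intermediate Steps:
$v = 8$ ($v = 7 + 1 = 8$)
$n{\left(w,s \right)} = 0$ ($n{\left(w,s \right)} = 2 - 2 = 0$)
$o = \frac{214}{43}$ ($o = 5 - \frac{1}{27 + 16} = 5 - \frac{1}{43} = \frac{214}{43} \approx 4.9767$)
$\frac{36 + n{\left(v,-4 \right)}}{51 + o} = \frac{36 + 0}{51 + \frac{214}{43}} = \frac{1}{\frac{2407}{43}} \cdot 36 = \frac{43}{2407} \cdot 36 = \frac{1548}{2407}$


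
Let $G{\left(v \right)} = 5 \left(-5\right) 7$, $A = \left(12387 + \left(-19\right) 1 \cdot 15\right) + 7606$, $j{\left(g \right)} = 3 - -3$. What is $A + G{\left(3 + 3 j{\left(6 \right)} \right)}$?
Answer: $19533$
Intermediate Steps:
$j{\left(g \right)} = 6$ ($j{\left(g \right)} = 3 + 3 = 6$)
$A = 19708$ ($A = \left(12387 - 285\right) + 7606 = 12102 + 7606 = 19708$)
$G{\left(v \right)} = -175$ ($G{\left(v \right)} = \left(-25\right) 7 = -175$)
$A + G{\left(3 + 3 j{\left(6 \right)} \right)} = 19708 - 175 = 19533$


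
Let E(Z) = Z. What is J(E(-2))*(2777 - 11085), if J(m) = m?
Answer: 16616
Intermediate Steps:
J(E(-2))*(2777 - 11085) = -2*(2777 - 11085) = -2*(-8308) = 16616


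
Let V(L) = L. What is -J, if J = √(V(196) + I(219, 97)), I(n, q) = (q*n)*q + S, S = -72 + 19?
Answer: -√2060714 ≈ -1435.5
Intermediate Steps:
S = -53
I(n, q) = -53 + n*q² (I(n, q) = (q*n)*q - 53 = (n*q)*q - 53 = n*q² - 53 = -53 + n*q²)
J = √2060714 (J = √(196 + (-53 + 219*97²)) = √(196 + (-53 + 219*9409)) = √(196 + (-53 + 2060571)) = √(196 + 2060518) = √2060714 ≈ 1435.5)
-J = -√2060714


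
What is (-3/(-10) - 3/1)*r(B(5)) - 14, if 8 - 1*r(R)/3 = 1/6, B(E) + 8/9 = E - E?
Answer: -1549/20 ≈ -77.450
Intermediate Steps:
B(E) = -8/9 (B(E) = -8/9 + (E - E) = -8/9 + 0 = -8/9)
r(R) = 47/2 (r(R) = 24 - 3/6 = 24 - 3*1/6 = 24 - 1/2 = 47/2)
(-3/(-10) - 3/1)*r(B(5)) - 14 = (-3/(-10) - 3/1)*(47/2) - 14 = (-3*(-1/10) - 3*1)*(47/2) - 14 = (3/10 - 3)*(47/2) - 14 = -27/10*47/2 - 14 = -1269/20 - 14 = -1549/20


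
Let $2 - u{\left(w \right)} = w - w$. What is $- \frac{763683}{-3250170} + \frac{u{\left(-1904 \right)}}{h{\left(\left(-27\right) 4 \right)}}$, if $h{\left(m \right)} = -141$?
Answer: $\frac{3747369}{16973110} \approx 0.22078$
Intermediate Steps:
$u{\left(w \right)} = 2$ ($u{\left(w \right)} = 2 - \left(w - w\right) = 2 - 0 = 2 + 0 = 2$)
$- \frac{763683}{-3250170} + \frac{u{\left(-1904 \right)}}{h{\left(\left(-27\right) 4 \right)}} = - \frac{763683}{-3250170} + \frac{2}{-141} = \left(-763683\right) \left(- \frac{1}{3250170}\right) + 2 \left(- \frac{1}{141}\right) = \frac{254561}{1083390} - \frac{2}{141} = \frac{3747369}{16973110}$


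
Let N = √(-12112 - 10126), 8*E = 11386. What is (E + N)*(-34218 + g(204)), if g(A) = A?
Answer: -96820851/2 - 34014*I*√22238 ≈ -4.841e+7 - 5.0723e+6*I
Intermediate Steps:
E = 5693/4 (E = (⅛)*11386 = 5693/4 ≈ 1423.3)
N = I*√22238 (N = √(-22238) = I*√22238 ≈ 149.12*I)
(E + N)*(-34218 + g(204)) = (5693/4 + I*√22238)*(-34218 + 204) = (5693/4 + I*√22238)*(-34014) = -96820851/2 - 34014*I*√22238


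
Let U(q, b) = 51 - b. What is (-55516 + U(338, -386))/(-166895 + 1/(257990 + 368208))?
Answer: 34490359642/104509315209 ≈ 0.33002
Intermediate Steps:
(-55516 + U(338, -386))/(-166895 + 1/(257990 + 368208)) = (-55516 + (51 - 1*(-386)))/(-166895 + 1/(257990 + 368208)) = (-55516 + (51 + 386))/(-166895 + 1/626198) = (-55516 + 437)/(-166895 + 1/626198) = -55079/(-104509315209/626198) = -55079*(-626198/104509315209) = 34490359642/104509315209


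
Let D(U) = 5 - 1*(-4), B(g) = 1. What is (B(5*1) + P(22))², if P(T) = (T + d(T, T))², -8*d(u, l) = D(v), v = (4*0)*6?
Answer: 781370209/4096 ≈ 1.9076e+5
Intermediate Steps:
v = 0 (v = 0*6 = 0)
D(U) = 9 (D(U) = 5 + 4 = 9)
d(u, l) = -9/8 (d(u, l) = -⅛*9 = -9/8)
P(T) = (-9/8 + T)² (P(T) = (T - 9/8)² = (-9/8 + T)²)
(B(5*1) + P(22))² = (1 + (-9 + 8*22)²/64)² = (1 + (-9 + 176)²/64)² = (1 + (1/64)*167²)² = (1 + (1/64)*27889)² = (1 + 27889/64)² = (27953/64)² = 781370209/4096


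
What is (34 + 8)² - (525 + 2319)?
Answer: -1080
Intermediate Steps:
(34 + 8)² - (525 + 2319) = 42² - 1*2844 = 1764 - 2844 = -1080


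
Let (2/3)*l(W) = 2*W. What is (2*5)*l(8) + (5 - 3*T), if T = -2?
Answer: 251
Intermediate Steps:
l(W) = 3*W (l(W) = 3*(2*W)/2 = 3*W)
(2*5)*l(8) + (5 - 3*T) = (2*5)*(3*8) + (5 - 3*(-2)) = 10*24 + (5 + 6) = 240 + 11 = 251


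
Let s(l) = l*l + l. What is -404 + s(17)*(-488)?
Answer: -149732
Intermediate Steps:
s(l) = l + l² (s(l) = l² + l = l + l²)
-404 + s(17)*(-488) = -404 + (17*(1 + 17))*(-488) = -404 + (17*18)*(-488) = -404 + 306*(-488) = -404 - 149328 = -149732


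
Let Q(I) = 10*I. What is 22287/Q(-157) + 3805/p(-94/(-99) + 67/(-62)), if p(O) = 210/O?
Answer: -479092093/28909980 ≈ -16.572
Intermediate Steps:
22287/Q(-157) + 3805/p(-94/(-99) + 67/(-62)) = 22287/((10*(-157))) + 3805/((210/(-94/(-99) + 67/(-62)))) = 22287/(-1570) + 3805/((210/(-94*(-1/99) + 67*(-1/62)))) = 22287*(-1/1570) + 3805/((210/(94/99 - 67/62))) = -22287/1570 + 3805/((210/(-805/6138))) = -22287/1570 + 3805/((210*(-6138/805))) = -22287/1570 + 3805/(-36828/23) = -22287/1570 + 3805*(-23/36828) = -22287/1570 - 87515/36828 = -479092093/28909980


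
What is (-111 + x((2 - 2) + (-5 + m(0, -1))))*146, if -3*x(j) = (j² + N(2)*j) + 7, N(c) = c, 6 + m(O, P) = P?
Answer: -67160/3 ≈ -22387.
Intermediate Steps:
m(O, P) = -6 + P
x(j) = -7/3 - 2*j/3 - j²/3 (x(j) = -((j² + 2*j) + 7)/3 = -(7 + j² + 2*j)/3 = -7/3 - 2*j/3 - j²/3)
(-111 + x((2 - 2) + (-5 + m(0, -1))))*146 = (-111 + (-7/3 - 2*((2 - 2) + (-5 + (-6 - 1)))/3 - ((2 - 2) + (-5 + (-6 - 1)))²/3))*146 = (-111 + (-7/3 - 2*(0 + (-5 - 7))/3 - (0 + (-5 - 7))²/3))*146 = (-111 + (-7/3 - 2*(0 - 12)/3 - (0 - 12)²/3))*146 = (-111 + (-7/3 - ⅔*(-12) - ⅓*(-12)²))*146 = (-111 + (-7/3 + 8 - ⅓*144))*146 = (-111 + (-7/3 + 8 - 48))*146 = (-111 - 127/3)*146 = -460/3*146 = -67160/3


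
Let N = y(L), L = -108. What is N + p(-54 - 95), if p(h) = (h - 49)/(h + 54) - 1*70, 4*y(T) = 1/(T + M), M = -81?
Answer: -4877807/71820 ≈ -67.917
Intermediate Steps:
y(T) = 1/(4*(-81 + T)) (y(T) = 1/(4*(T - 81)) = 1/(4*(-81 + T)))
N = -1/756 (N = 1/(4*(-81 - 108)) = (¼)/(-189) = (¼)*(-1/189) = -1/756 ≈ -0.0013228)
p(h) = -70 + (-49 + h)/(54 + h) (p(h) = (-49 + h)/(54 + h) - 70 = -70 + (-49 + h)/(54 + h))
N + p(-54 - 95) = -1/756 + (-3829 - 69*(-54 - 95))/(54 + (-54 - 95)) = -1/756 + (-3829 - 69*(-149))/(54 - 149) = -1/756 + (-3829 + 10281)/(-95) = -1/756 - 1/95*6452 = -1/756 - 6452/95 = -4877807/71820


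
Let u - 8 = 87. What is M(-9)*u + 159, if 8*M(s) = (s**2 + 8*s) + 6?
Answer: 2697/8 ≈ 337.13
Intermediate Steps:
u = 95 (u = 8 + 87 = 95)
M(s) = 3/4 + s + s**2/8 (M(s) = ((s**2 + 8*s) + 6)/8 = (6 + s**2 + 8*s)/8 = 3/4 + s + s**2/8)
M(-9)*u + 159 = (3/4 - 9 + (1/8)*(-9)**2)*95 + 159 = (3/4 - 9 + (1/8)*81)*95 + 159 = (3/4 - 9 + 81/8)*95 + 159 = (15/8)*95 + 159 = 1425/8 + 159 = 2697/8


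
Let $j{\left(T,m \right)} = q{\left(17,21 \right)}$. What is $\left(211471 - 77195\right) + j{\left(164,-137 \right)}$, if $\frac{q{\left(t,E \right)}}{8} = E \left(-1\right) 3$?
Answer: $133772$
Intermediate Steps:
$q{\left(t,E \right)} = - 24 E$ ($q{\left(t,E \right)} = 8 E \left(-1\right) 3 = 8 - E 3 = 8 \left(- 3 E\right) = - 24 E$)
$j{\left(T,m \right)} = -504$ ($j{\left(T,m \right)} = \left(-24\right) 21 = -504$)
$\left(211471 - 77195\right) + j{\left(164,-137 \right)} = \left(211471 - 77195\right) - 504 = 134276 - 504 = 133772$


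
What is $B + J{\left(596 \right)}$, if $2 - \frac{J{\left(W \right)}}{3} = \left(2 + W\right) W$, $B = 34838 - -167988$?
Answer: $-866392$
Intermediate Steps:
$B = 202826$ ($B = 34838 + 167988 = 202826$)
$J{\left(W \right)} = 6 - 3 W \left(2 + W\right)$ ($J{\left(W \right)} = 6 - 3 \left(2 + W\right) W = 6 - 3 W \left(2 + W\right)$)
$B + J{\left(596 \right)} = 202826 - \left(3570 + 1065648\right) = 202826 - 1069218 = -866392$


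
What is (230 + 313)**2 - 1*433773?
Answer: -138924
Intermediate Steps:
(230 + 313)**2 - 1*433773 = 543**2 - 433773 = 294849 - 433773 = -138924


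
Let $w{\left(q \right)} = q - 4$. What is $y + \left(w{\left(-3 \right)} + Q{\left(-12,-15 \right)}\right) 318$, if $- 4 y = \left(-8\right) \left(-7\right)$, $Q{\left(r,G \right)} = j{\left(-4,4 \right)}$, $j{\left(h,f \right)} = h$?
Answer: $-3512$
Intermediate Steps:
$Q{\left(r,G \right)} = -4$
$y = -14$ ($y = - \frac{\left(-8\right) \left(-7\right)}{4} = \left(- \frac{1}{4}\right) 56 = -14$)
$w{\left(q \right)} = -4 + q$
$y + \left(w{\left(-3 \right)} + Q{\left(-12,-15 \right)}\right) 318 = -14 + \left(\left(-4 - 3\right) - 4\right) 318 = -14 + \left(-7 - 4\right) 318 = -14 - 3498 = -3512$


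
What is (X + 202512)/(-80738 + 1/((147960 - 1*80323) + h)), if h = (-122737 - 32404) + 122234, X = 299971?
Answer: -17451234590/2804030739 ≈ -6.2236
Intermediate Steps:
h = -32907 (h = -155141 + 122234 = -32907)
(X + 202512)/(-80738 + 1/((147960 - 1*80323) + h)) = (299971 + 202512)/(-80738 + 1/((147960 - 1*80323) - 32907)) = 502483/(-80738 + 1/((147960 - 80323) - 32907)) = 502483/(-80738 + 1/(67637 - 32907)) = 502483/(-80738 + 1/34730) = 502483/(-2804030739/34730) = 502483*(-34730/2804030739) = -17451234590/2804030739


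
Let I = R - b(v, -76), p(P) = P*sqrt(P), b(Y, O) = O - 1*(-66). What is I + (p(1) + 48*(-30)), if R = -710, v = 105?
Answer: -2139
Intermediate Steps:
b(Y, O) = 66 + O (b(Y, O) = O + 66 = 66 + O)
p(P) = P**(3/2)
I = -700 (I = -710 - (66 - 76) = -710 - 1*(-10) = -710 + 10 = -700)
I + (p(1) + 48*(-30)) = -700 + (1**(3/2) + 48*(-30)) = -700 + (1 - 1440) = -700 - 1439 = -2139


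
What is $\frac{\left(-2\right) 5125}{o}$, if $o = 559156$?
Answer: $- \frac{5125}{279578} \approx -0.018331$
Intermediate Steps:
$\frac{\left(-2\right) 5125}{o} = \frac{\left(-2\right) 5125}{559156} = \left(-10250\right) \frac{1}{559156} = - \frac{5125}{279578}$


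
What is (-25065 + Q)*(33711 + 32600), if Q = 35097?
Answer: 665231952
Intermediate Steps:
(-25065 + Q)*(33711 + 32600) = (-25065 + 35097)*(33711 + 32600) = 10032*66311 = 665231952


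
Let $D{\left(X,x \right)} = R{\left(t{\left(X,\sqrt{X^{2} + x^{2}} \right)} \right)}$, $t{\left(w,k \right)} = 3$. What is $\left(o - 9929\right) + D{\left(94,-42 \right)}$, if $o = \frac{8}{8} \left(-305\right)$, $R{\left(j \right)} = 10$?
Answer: $-10224$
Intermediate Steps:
$D{\left(X,x \right)} = 10$
$o = -305$ ($o = 8 \cdot \frac{1}{8} \left(-305\right) = 1 \left(-305\right) = -305$)
$\left(o - 9929\right) + D{\left(94,-42 \right)} = \left(-305 - 9929\right) + 10 = -10234 + 10 = -10224$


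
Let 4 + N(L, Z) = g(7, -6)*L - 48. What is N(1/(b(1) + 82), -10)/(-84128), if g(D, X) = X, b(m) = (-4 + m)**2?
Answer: 2369/3827824 ≈ 0.00061889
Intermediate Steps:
N(L, Z) = -52 - 6*L (N(L, Z) = -4 + (-6*L - 48) = -4 + (-48 - 6*L) = -52 - 6*L)
N(1/(b(1) + 82), -10)/(-84128) = (-52 - 6/((-4 + 1)**2 + 82))/(-84128) = (-52 - 6/((-3)**2 + 82))*(-1/84128) = (-52 - 6/(9 + 82))*(-1/84128) = (-52 - 6/91)*(-1/84128) = -4738/91*(-1/84128) = 2369/3827824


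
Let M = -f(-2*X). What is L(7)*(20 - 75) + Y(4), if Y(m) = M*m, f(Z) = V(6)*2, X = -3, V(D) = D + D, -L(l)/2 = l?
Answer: 674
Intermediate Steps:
L(l) = -2*l
V(D) = 2*D
f(Z) = 24 (f(Z) = (2*6)*2 = 12*2 = 24)
M = -24 (M = -1*24 = -24)
Y(m) = -24*m
L(7)*(20 - 75) + Y(4) = (-2*7)*(20 - 75) - 24*4 = -14*(-55) - 96 = 770 - 96 = 674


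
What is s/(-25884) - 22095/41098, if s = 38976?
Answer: -181145219/88648386 ≈ -2.0434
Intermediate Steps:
s/(-25884) - 22095/41098 = 38976/(-25884) - 22095/41098 = 38976*(-1/25884) - 22095*1/41098 = -3248/2157 - 22095/41098 = -181145219/88648386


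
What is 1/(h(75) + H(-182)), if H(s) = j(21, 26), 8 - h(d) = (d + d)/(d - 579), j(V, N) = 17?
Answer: 84/2125 ≈ 0.039529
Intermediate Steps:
h(d) = 8 - 2*d/(-579 + d) (h(d) = 8 - (d + d)/(d - 579) = 8 - 2*d/(-579 + d))
H(s) = 17
1/(h(75) + H(-182)) = 1/(6*(-772 + 75)/(-579 + 75) + 17) = 1/(6*(-697)/(-504) + 17) = 1/(6*(-1/504)*(-697) + 17) = 1/(697/84 + 17) = 1/(2125/84) = 84/2125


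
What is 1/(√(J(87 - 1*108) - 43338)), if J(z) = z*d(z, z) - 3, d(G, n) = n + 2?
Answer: -I*√42942/42942 ≈ -0.0048257*I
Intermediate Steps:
d(G, n) = 2 + n
J(z) = -3 + z*(2 + z) (J(z) = z*(2 + z) - 3 = -3 + z*(2 + z))
1/(√(J(87 - 1*108) - 43338)) = 1/(√((-3 + (87 - 1*108)*(2 + (87 - 1*108))) - 43338)) = 1/(√((-3 + (87 - 108)*(2 + (87 - 108))) - 43338)) = 1/(√((-3 - 21*(2 - 21)) - 43338)) = 1/(√((-3 - 21*(-19)) - 43338)) = 1/(√((-3 + 399) - 43338)) = 1/(√(396 - 43338)) = 1/(√(-42942)) = 1/(I*√42942) = -I*√42942/42942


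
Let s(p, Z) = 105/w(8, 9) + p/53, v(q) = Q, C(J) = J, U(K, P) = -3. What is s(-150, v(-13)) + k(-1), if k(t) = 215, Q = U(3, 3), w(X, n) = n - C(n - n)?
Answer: 35590/159 ≈ 223.84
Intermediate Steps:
w(X, n) = n (w(X, n) = n - (n - n) = n - 1*0 = n + 0 = n)
Q = -3
v(q) = -3
s(p, Z) = 35/3 + p/53 (s(p, Z) = 105/9 + p/53 = 105*(1/9) + p*(1/53) = 35/3 + p/53)
s(-150, v(-13)) + k(-1) = (35/3 + (1/53)*(-150)) + 215 = (35/3 - 150/53) + 215 = 1405/159 + 215 = 35590/159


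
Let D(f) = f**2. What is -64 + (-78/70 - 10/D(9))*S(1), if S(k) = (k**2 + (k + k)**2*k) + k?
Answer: -67498/945 ≈ -71.427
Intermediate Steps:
S(k) = k + k**2 + 4*k**3 (S(k) = (k**2 + (2*k)**2*k) + k = (k**2 + (4*k**2)*k) + k = (k**2 + 4*k**3) + k = k + k**2 + 4*k**3)
-64 + (-78/70 - 10/D(9))*S(1) = -64 + (-78/70 - 10/(9**2))*(1*(1 + 1 + 4*1**2)) = -64 + (-78*1/70 - 10/81)*(1*(1 + 1 + 4*1)) = -64 + (-39/35 - 10*1/81)*(1*(1 + 1 + 4)) = -64 + (-39/35 - 10/81)*(1*6) = -64 - 3509/2835*6 = -64 - 7018/945 = -67498/945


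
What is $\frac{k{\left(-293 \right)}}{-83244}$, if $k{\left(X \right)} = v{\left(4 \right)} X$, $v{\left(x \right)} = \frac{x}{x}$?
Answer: $\frac{293}{83244} \approx 0.0035198$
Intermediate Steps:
$v{\left(x \right)} = 1$
$k{\left(X \right)} = X$ ($k{\left(X \right)} = 1 X = X$)
$\frac{k{\left(-293 \right)}}{-83244} = - \frac{293}{-83244} = \left(-293\right) \left(- \frac{1}{83244}\right) = \frac{293}{83244}$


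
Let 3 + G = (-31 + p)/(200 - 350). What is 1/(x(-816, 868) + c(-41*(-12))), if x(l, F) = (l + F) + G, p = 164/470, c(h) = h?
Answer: 11750/6359151 ≈ 0.0018477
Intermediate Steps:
p = 82/235 (p = 164*(1/470) = 82/235 ≈ 0.34894)
G = -32849/11750 (G = -3 + (-31 + 82/235)/(200 - 350) = -3 - 7203/235/(-150) = -3 - 7203/235*(-1/150) = -3 + 2401/11750 = -32849/11750 ≈ -2.7957)
x(l, F) = -32849/11750 + F + l (x(l, F) = (l + F) - 32849/11750 = (F + l) - 32849/11750 = -32849/11750 + F + l)
1/(x(-816, 868) + c(-41*(-12))) = 1/((-32849/11750 + 868 - 816) - 41*(-12)) = 1/(578151/11750 + 492) = 1/(6359151/11750) = 11750/6359151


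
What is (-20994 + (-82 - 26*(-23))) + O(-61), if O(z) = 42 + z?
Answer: -20497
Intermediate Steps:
(-20994 + (-82 - 26*(-23))) + O(-61) = (-20994 + (-82 - 26*(-23))) + (42 - 61) = (-20994 + (-82 + 598)) - 19 = (-20994 + 516) - 19 = -20478 - 19 = -20497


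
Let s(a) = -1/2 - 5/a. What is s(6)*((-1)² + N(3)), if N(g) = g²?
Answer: -40/3 ≈ -13.333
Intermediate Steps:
s(a) = -½ - 5/a (s(a) = -1*½ - 5/a = -½ - 5/a)
s(6)*((-1)² + N(3)) = ((½)*(-10 - 1*6)/6)*((-1)² + 3²) = ((½)*(⅙)*(-10 - 6))*(1 + 9) = ((½)*(⅙)*(-16))*10 = -4/3*10 = -40/3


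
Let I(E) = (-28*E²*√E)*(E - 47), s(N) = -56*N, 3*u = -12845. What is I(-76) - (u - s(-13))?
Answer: 15029/3 + 39785088*I*√19 ≈ 5009.7 + 1.7342e+8*I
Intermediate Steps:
u = -12845/3 (u = (⅓)*(-12845) = -12845/3 ≈ -4281.7)
I(E) = -28*E^(5/2)*(-47 + E) (I(E) = (-28*E^(5/2))*(-47 + E) = -28*E^(5/2)*(-47 + E))
I(-76) - (u - s(-13)) = 28*(-76)^(5/2)*(47 - 1*(-76)) - (-12845/3 - (-56)*(-13)) = 28*(11552*I*√19)*(47 + 76) - (-12845/3 - 1*728) = 28*(11552*I*√19)*123 - (-12845/3 - 728) = 39785088*I*√19 - 1*(-15029/3) = 39785088*I*√19 + 15029/3 = 15029/3 + 39785088*I*√19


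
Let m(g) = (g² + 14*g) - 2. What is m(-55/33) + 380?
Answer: 3217/9 ≈ 357.44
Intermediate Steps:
m(g) = -2 + g² + 14*g
m(-55/33) + 380 = (-2 + (-55/33)² + 14*(-55/33)) + 380 = (-2 + (-55*1/33)² + 14*(-55*1/33)) + 380 = (-2 + (-5/3)² + 14*(-5/3)) + 380 = (-2 + 25/9 - 70/3) + 380 = -203/9 + 380 = 3217/9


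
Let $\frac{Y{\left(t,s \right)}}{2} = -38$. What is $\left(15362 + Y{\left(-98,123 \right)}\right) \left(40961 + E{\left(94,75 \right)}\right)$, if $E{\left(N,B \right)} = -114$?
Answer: $624387242$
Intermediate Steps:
$Y{\left(t,s \right)} = -76$ ($Y{\left(t,s \right)} = 2 \left(-38\right) = -76$)
$\left(15362 + Y{\left(-98,123 \right)}\right) \left(40961 + E{\left(94,75 \right)}\right) = \left(15362 - 76\right) \left(40961 - 114\right) = 15286 \cdot 40847 = 624387242$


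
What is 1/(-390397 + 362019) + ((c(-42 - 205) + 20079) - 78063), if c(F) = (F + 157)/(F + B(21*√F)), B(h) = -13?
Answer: -10695490844/184457 ≈ -57984.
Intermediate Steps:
c(F) = (157 + F)/(-13 + F) (c(F) = (F + 157)/(F - 13) = (157 + F)/(-13 + F))
1/(-390397 + 362019) + ((c(-42 - 205) + 20079) - 78063) = 1/(-390397 + 362019) + (((157 + (-42 - 205))/(-13 + (-42 - 205)) + 20079) - 78063) = 1/(-28378) + (((157 - 247)/(-13 - 247) + 20079) - 78063) = -1/28378 + ((-90/(-260) + 20079) - 78063) = -1/28378 + ((-1/260*(-90) + 20079) - 78063) = -1/28378 + ((9/26 + 20079) - 78063) = -1/28378 + (522063/26 - 78063) = -1/28378 - 1507575/26 = -10695490844/184457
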